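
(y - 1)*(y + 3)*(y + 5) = y^3 + 7*y^2 + 7*y - 15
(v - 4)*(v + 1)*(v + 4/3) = v^3 - 5*v^2/3 - 8*v - 16/3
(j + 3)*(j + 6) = j^2 + 9*j + 18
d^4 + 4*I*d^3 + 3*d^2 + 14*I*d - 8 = (d - 2*I)*(d + I)^2*(d + 4*I)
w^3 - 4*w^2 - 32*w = w*(w - 8)*(w + 4)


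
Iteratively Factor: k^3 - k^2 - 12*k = (k + 3)*(k^2 - 4*k) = (k - 4)*(k + 3)*(k)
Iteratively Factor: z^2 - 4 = (z - 2)*(z + 2)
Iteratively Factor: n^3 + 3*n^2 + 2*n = (n + 2)*(n^2 + n) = (n + 1)*(n + 2)*(n)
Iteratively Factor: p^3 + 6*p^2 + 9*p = (p)*(p^2 + 6*p + 9) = p*(p + 3)*(p + 3)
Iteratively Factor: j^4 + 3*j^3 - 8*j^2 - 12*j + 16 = (j - 2)*(j^3 + 5*j^2 + 2*j - 8) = (j - 2)*(j + 4)*(j^2 + j - 2) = (j - 2)*(j + 2)*(j + 4)*(j - 1)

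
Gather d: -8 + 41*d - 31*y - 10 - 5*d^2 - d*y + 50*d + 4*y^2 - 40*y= -5*d^2 + d*(91 - y) + 4*y^2 - 71*y - 18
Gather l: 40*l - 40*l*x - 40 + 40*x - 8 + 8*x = l*(40 - 40*x) + 48*x - 48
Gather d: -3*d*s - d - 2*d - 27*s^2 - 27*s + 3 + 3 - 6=d*(-3*s - 3) - 27*s^2 - 27*s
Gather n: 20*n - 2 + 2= 20*n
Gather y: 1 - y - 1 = -y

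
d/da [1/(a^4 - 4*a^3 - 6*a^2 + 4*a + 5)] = 4*(-a^3 + 3*a^2 + 3*a - 1)/(a^4 - 4*a^3 - 6*a^2 + 4*a + 5)^2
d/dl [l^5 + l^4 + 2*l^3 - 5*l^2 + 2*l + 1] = 5*l^4 + 4*l^3 + 6*l^2 - 10*l + 2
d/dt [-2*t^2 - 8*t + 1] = -4*t - 8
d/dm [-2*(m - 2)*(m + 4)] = -4*m - 4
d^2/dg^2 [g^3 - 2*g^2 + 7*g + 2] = 6*g - 4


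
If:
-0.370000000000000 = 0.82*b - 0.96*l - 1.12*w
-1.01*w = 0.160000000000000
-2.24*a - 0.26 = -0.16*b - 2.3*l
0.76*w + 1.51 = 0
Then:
No Solution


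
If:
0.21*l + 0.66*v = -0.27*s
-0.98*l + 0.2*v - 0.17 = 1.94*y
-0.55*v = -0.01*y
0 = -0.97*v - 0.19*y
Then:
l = -0.17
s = 0.13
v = 0.00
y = 0.00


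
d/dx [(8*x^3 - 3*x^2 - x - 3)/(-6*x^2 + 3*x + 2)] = (-48*x^4 + 48*x^3 + 33*x^2 - 48*x + 7)/(36*x^4 - 36*x^3 - 15*x^2 + 12*x + 4)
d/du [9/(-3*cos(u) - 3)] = -3*sin(u)/(cos(u) + 1)^2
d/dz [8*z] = 8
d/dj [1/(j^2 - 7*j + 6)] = (7 - 2*j)/(j^2 - 7*j + 6)^2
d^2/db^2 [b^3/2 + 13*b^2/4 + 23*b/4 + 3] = 3*b + 13/2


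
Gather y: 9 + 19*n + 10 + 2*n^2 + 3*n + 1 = 2*n^2 + 22*n + 20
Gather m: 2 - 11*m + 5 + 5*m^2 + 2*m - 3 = 5*m^2 - 9*m + 4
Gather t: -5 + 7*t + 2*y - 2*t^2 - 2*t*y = -2*t^2 + t*(7 - 2*y) + 2*y - 5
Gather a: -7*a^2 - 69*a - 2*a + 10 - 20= -7*a^2 - 71*a - 10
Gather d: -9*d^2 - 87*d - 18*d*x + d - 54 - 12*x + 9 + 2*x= -9*d^2 + d*(-18*x - 86) - 10*x - 45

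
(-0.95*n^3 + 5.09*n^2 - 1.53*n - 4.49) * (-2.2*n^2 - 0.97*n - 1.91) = 2.09*n^5 - 10.2765*n^4 + 0.243200000000001*n^3 + 1.6402*n^2 + 7.2776*n + 8.5759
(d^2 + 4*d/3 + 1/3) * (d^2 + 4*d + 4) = d^4 + 16*d^3/3 + 29*d^2/3 + 20*d/3 + 4/3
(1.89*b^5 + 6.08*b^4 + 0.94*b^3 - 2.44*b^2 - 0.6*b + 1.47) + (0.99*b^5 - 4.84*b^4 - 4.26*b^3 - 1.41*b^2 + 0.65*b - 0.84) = 2.88*b^5 + 1.24*b^4 - 3.32*b^3 - 3.85*b^2 + 0.05*b + 0.63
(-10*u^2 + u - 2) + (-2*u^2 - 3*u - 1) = -12*u^2 - 2*u - 3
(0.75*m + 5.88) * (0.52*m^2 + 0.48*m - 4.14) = 0.39*m^3 + 3.4176*m^2 - 0.2826*m - 24.3432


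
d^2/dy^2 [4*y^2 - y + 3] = 8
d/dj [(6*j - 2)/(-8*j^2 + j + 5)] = 16*(3*j^2 - 2*j + 2)/(64*j^4 - 16*j^3 - 79*j^2 + 10*j + 25)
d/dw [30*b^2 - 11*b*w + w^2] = -11*b + 2*w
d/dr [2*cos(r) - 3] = -2*sin(r)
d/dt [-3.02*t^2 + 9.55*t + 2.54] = 9.55 - 6.04*t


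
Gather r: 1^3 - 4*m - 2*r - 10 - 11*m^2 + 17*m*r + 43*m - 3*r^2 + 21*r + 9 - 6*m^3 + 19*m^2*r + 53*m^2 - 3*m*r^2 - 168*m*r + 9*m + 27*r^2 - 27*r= -6*m^3 + 42*m^2 + 48*m + r^2*(24 - 3*m) + r*(19*m^2 - 151*m - 8)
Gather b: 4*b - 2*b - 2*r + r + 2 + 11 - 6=2*b - r + 7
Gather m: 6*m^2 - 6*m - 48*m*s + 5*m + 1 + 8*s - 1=6*m^2 + m*(-48*s - 1) + 8*s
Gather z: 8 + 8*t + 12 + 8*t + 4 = 16*t + 24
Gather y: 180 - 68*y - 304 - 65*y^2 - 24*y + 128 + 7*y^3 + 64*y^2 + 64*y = 7*y^3 - y^2 - 28*y + 4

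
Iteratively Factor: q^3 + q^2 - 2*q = (q + 2)*(q^2 - q) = (q - 1)*(q + 2)*(q)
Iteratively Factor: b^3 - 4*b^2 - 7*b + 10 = (b - 5)*(b^2 + b - 2) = (b - 5)*(b + 2)*(b - 1)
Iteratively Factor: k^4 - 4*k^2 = (k + 2)*(k^3 - 2*k^2) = k*(k + 2)*(k^2 - 2*k) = k*(k - 2)*(k + 2)*(k)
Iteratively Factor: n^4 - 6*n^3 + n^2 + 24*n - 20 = (n + 2)*(n^3 - 8*n^2 + 17*n - 10) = (n - 1)*(n + 2)*(n^2 - 7*n + 10) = (n - 5)*(n - 1)*(n + 2)*(n - 2)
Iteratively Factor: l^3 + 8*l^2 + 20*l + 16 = (l + 2)*(l^2 + 6*l + 8) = (l + 2)^2*(l + 4)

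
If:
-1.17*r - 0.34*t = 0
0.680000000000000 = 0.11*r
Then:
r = 6.18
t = -21.27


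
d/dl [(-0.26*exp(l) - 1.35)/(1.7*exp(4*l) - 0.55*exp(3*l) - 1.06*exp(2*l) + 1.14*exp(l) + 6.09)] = (1.326*exp(4*l) + 8.894*exp(3*l) - 2.5031*exp(2*l) - 2.862*exp(l) - 0.0444)*exp(l)/(2.89*exp(8*l) - 1.87*exp(7*l) - 3.3015*exp(6*l) + 5.042*exp(5*l) + 20.5756*exp(4*l) - 9.1158*exp(3*l) - 11.6112*exp(2*l) + 13.8852*exp(l) + 37.0881)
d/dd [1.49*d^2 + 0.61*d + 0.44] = 2.98*d + 0.61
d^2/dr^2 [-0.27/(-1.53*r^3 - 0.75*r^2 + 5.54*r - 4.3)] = (-(2.4786*r + 0.405)*(1.53*r^3 + 0.75*r^2 - 5.54*r + 4.3) + 0.27*(4.59*r^2 + 1.5*r - 5.54)*(9.18*r^2 + 3.0*r - 11.08))/(1.53*r^3 + 0.75*r^2 - 5.54*r + 4.3)^3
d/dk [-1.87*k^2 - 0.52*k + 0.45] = -3.74*k - 0.52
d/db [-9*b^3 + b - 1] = 1 - 27*b^2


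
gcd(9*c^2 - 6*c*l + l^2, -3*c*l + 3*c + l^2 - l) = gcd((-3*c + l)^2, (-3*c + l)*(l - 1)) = 3*c - l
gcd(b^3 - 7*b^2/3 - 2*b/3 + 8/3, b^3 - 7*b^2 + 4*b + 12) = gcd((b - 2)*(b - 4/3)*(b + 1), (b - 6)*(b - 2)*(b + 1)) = b^2 - b - 2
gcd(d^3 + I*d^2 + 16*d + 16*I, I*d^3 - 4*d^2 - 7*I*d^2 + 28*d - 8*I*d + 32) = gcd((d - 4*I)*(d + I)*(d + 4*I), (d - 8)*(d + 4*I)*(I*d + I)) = d + 4*I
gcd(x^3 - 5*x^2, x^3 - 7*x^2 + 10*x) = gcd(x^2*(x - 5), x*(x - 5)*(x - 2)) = x^2 - 5*x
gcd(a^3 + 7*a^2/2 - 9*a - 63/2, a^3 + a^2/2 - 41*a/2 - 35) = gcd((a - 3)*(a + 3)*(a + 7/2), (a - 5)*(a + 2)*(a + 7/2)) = a + 7/2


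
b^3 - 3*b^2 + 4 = (b - 2)^2*(b + 1)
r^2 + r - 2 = (r - 1)*(r + 2)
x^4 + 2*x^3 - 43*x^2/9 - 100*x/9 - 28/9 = (x - 7/3)*(x + 1/3)*(x + 2)^2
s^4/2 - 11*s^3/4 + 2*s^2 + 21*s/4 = s*(s/2 + 1/2)*(s - 7/2)*(s - 3)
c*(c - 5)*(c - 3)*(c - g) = c^4 - c^3*g - 8*c^3 + 8*c^2*g + 15*c^2 - 15*c*g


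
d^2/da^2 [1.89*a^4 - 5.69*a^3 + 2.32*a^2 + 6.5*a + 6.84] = 22.68*a^2 - 34.14*a + 4.64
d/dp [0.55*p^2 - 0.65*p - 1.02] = 1.1*p - 0.65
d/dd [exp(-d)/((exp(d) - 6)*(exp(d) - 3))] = 3*(-exp(2*d) + 6*exp(d) - 6)*exp(-d)/(exp(4*d) - 18*exp(3*d) + 117*exp(2*d) - 324*exp(d) + 324)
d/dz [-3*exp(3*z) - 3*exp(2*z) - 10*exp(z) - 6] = (-9*exp(2*z) - 6*exp(z) - 10)*exp(z)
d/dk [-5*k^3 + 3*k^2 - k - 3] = -15*k^2 + 6*k - 1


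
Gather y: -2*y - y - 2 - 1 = -3*y - 3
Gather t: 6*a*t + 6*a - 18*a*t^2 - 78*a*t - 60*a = -18*a*t^2 - 72*a*t - 54*a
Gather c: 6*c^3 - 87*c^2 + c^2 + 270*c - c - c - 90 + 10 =6*c^3 - 86*c^2 + 268*c - 80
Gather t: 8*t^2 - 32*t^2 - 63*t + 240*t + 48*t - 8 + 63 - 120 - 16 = -24*t^2 + 225*t - 81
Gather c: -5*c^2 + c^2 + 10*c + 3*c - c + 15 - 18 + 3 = -4*c^2 + 12*c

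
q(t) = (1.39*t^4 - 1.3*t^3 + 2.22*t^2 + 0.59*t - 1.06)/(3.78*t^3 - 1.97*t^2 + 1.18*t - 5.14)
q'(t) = (-11.34*t^2 + 3.94*t - 1.18)*(1.39*t^4 - 1.3*t^3 + 2.22*t^2 + 0.59*t - 1.06)/(3.78*t^3 - 1.97*t^2 + 1.18*t - 5.14)^2 + (5.56*t^3 - 3.9*t^2 + 4.44*t + 0.59)/(3.78*t^3 - 1.97*t^2 + 1.18*t - 5.14)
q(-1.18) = -0.40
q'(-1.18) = 0.68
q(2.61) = 1.10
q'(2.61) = 0.18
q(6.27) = 2.24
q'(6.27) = 0.35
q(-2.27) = -0.98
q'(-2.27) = 0.44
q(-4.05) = -1.68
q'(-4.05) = 0.37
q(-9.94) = -3.84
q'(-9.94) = 0.37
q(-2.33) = -1.01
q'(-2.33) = 0.43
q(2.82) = 1.14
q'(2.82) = 0.22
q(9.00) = 3.21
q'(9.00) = 0.36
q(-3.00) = -1.28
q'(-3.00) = 0.39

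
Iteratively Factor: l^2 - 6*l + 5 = (l - 5)*(l - 1)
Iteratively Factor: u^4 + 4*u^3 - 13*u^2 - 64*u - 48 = (u + 3)*(u^3 + u^2 - 16*u - 16) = (u + 3)*(u + 4)*(u^2 - 3*u - 4) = (u + 1)*(u + 3)*(u + 4)*(u - 4)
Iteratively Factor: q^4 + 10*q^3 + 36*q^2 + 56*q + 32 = (q + 2)*(q^3 + 8*q^2 + 20*q + 16) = (q + 2)^2*(q^2 + 6*q + 8) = (q + 2)^2*(q + 4)*(q + 2)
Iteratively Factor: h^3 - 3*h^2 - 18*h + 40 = (h + 4)*(h^2 - 7*h + 10) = (h - 5)*(h + 4)*(h - 2)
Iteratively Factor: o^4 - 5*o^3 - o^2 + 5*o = (o + 1)*(o^3 - 6*o^2 + 5*o) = (o - 5)*(o + 1)*(o^2 - o) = (o - 5)*(o - 1)*(o + 1)*(o)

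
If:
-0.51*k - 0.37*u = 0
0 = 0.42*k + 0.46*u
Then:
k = 0.00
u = 0.00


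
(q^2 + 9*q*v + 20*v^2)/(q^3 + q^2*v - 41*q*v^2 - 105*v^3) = (q + 4*v)/(q^2 - 4*q*v - 21*v^2)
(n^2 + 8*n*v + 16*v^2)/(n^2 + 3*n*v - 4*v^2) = (-n - 4*v)/(-n + v)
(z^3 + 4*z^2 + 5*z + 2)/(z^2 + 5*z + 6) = (z^2 + 2*z + 1)/(z + 3)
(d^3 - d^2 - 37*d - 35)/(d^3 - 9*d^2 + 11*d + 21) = (d + 5)/(d - 3)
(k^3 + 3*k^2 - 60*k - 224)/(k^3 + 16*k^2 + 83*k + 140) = (k - 8)/(k + 5)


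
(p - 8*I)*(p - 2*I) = p^2 - 10*I*p - 16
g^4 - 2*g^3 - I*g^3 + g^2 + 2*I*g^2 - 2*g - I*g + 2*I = (g - 2)*(g - I)^2*(g + I)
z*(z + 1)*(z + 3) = z^3 + 4*z^2 + 3*z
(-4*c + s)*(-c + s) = 4*c^2 - 5*c*s + s^2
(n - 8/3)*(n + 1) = n^2 - 5*n/3 - 8/3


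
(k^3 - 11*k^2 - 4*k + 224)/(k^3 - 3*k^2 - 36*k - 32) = (k - 7)/(k + 1)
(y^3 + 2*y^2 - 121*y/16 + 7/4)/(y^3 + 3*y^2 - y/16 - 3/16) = (4*y^2 + 9*y - 28)/(4*y^2 + 13*y + 3)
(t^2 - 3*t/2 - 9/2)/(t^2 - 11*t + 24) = (t + 3/2)/(t - 8)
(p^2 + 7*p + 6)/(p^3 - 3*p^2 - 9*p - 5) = (p + 6)/(p^2 - 4*p - 5)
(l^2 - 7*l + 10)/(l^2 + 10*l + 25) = (l^2 - 7*l + 10)/(l^2 + 10*l + 25)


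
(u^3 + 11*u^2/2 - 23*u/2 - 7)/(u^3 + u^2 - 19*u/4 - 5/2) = 2*(u + 7)/(2*u + 5)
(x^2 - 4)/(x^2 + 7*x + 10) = (x - 2)/(x + 5)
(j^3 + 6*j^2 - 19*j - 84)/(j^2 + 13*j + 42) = (j^2 - j - 12)/(j + 6)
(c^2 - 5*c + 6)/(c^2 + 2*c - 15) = (c - 2)/(c + 5)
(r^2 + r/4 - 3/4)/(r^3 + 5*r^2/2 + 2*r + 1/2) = (4*r - 3)/(2*(2*r^2 + 3*r + 1))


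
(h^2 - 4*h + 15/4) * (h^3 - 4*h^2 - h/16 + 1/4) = h^5 - 8*h^4 + 315*h^3/16 - 29*h^2/2 - 79*h/64 + 15/16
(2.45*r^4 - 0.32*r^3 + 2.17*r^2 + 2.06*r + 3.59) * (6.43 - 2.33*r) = -5.7085*r^5 + 16.4991*r^4 - 7.1137*r^3 + 9.1533*r^2 + 4.8811*r + 23.0837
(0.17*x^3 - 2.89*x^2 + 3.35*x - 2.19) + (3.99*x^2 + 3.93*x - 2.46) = 0.17*x^3 + 1.1*x^2 + 7.28*x - 4.65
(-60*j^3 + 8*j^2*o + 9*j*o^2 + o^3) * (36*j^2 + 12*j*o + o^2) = -2160*j^5 - 432*j^4*o + 360*j^3*o^2 + 152*j^2*o^3 + 21*j*o^4 + o^5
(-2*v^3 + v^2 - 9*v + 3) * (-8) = 16*v^3 - 8*v^2 + 72*v - 24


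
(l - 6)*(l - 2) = l^2 - 8*l + 12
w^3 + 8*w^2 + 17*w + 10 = (w + 1)*(w + 2)*(w + 5)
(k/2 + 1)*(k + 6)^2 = k^3/2 + 7*k^2 + 30*k + 36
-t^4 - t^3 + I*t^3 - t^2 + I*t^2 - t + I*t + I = (t - I)*(t + I)*(I*t + 1)*(I*t + I)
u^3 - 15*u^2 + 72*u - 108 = (u - 6)^2*(u - 3)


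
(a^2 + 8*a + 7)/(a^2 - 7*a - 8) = (a + 7)/(a - 8)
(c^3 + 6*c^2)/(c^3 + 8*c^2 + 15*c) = c*(c + 6)/(c^2 + 8*c + 15)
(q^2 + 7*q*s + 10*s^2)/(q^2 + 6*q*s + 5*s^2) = (q + 2*s)/(q + s)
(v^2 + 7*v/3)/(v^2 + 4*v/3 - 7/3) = v/(v - 1)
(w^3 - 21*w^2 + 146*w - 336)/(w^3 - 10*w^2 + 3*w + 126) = (w - 8)/(w + 3)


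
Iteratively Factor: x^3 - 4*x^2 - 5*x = (x)*(x^2 - 4*x - 5) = x*(x + 1)*(x - 5)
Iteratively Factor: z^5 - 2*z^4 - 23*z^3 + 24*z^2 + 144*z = (z + 3)*(z^4 - 5*z^3 - 8*z^2 + 48*z) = (z - 4)*(z + 3)*(z^3 - z^2 - 12*z) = z*(z - 4)*(z + 3)*(z^2 - z - 12) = z*(z - 4)^2*(z + 3)*(z + 3)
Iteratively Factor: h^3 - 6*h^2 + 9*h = (h - 3)*(h^2 - 3*h) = h*(h - 3)*(h - 3)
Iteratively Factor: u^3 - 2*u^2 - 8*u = (u + 2)*(u^2 - 4*u) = (u - 4)*(u + 2)*(u)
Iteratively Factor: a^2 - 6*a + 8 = (a - 2)*(a - 4)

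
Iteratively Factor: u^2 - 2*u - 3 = (u + 1)*(u - 3)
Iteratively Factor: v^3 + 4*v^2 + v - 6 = (v + 3)*(v^2 + v - 2) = (v - 1)*(v + 3)*(v + 2)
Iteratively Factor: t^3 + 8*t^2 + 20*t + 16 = (t + 4)*(t^2 + 4*t + 4) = (t + 2)*(t + 4)*(t + 2)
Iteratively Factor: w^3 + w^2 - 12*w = (w - 3)*(w^2 + 4*w) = w*(w - 3)*(w + 4)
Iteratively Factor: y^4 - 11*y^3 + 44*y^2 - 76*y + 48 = (y - 4)*(y^3 - 7*y^2 + 16*y - 12) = (y - 4)*(y - 3)*(y^2 - 4*y + 4) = (y - 4)*(y - 3)*(y - 2)*(y - 2)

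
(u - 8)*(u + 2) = u^2 - 6*u - 16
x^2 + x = x*(x + 1)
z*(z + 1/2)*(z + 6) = z^3 + 13*z^2/2 + 3*z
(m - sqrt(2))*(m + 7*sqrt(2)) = m^2 + 6*sqrt(2)*m - 14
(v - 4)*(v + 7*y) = v^2 + 7*v*y - 4*v - 28*y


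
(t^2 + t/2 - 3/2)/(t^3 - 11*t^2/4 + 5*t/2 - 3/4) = 2*(2*t + 3)/(4*t^2 - 7*t + 3)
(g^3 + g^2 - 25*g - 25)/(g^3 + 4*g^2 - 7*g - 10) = (g - 5)/(g - 2)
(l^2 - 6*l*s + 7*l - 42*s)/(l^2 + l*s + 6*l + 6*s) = (l^2 - 6*l*s + 7*l - 42*s)/(l^2 + l*s + 6*l + 6*s)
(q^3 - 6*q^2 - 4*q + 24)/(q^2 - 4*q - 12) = q - 2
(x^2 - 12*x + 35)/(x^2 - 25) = (x - 7)/(x + 5)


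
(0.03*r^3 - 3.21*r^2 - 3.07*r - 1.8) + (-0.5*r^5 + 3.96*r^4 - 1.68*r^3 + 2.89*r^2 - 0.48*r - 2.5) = -0.5*r^5 + 3.96*r^4 - 1.65*r^3 - 0.32*r^2 - 3.55*r - 4.3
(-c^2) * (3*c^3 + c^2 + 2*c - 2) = -3*c^5 - c^4 - 2*c^3 + 2*c^2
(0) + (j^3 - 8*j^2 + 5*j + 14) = j^3 - 8*j^2 + 5*j + 14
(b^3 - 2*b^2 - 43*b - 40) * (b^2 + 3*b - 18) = b^5 + b^4 - 67*b^3 - 133*b^2 + 654*b + 720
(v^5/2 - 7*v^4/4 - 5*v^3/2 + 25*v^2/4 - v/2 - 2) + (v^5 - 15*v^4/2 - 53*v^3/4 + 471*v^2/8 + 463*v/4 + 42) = 3*v^5/2 - 37*v^4/4 - 63*v^3/4 + 521*v^2/8 + 461*v/4 + 40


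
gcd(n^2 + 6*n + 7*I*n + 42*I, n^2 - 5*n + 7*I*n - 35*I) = n + 7*I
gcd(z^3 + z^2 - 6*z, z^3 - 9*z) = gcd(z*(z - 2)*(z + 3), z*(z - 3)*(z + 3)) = z^2 + 3*z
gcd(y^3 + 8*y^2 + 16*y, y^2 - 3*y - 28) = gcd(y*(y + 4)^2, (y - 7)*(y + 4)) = y + 4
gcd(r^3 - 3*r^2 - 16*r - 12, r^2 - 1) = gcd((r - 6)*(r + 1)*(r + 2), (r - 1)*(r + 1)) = r + 1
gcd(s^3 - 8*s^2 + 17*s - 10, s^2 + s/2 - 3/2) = s - 1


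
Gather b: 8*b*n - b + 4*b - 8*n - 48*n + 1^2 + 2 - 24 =b*(8*n + 3) - 56*n - 21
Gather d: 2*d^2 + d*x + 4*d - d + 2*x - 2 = 2*d^2 + d*(x + 3) + 2*x - 2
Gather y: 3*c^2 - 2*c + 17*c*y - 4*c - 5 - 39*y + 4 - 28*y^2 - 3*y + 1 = 3*c^2 - 6*c - 28*y^2 + y*(17*c - 42)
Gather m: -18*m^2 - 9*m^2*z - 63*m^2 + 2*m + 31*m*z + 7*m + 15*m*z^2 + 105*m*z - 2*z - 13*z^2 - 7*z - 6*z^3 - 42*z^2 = m^2*(-9*z - 81) + m*(15*z^2 + 136*z + 9) - 6*z^3 - 55*z^2 - 9*z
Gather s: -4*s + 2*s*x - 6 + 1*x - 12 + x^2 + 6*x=s*(2*x - 4) + x^2 + 7*x - 18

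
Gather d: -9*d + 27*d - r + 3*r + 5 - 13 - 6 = 18*d + 2*r - 14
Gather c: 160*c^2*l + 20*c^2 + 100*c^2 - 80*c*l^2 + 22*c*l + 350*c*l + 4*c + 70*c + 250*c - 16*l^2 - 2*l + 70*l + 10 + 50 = c^2*(160*l + 120) + c*(-80*l^2 + 372*l + 324) - 16*l^2 + 68*l + 60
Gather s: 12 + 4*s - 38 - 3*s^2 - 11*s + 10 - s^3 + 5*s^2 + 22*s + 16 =-s^3 + 2*s^2 + 15*s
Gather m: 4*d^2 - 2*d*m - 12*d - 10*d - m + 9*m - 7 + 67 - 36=4*d^2 - 22*d + m*(8 - 2*d) + 24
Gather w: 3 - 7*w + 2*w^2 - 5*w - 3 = 2*w^2 - 12*w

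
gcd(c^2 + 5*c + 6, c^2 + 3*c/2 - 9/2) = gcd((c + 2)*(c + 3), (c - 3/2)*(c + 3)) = c + 3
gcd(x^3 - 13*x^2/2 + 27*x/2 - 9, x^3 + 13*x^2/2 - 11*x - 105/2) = x - 3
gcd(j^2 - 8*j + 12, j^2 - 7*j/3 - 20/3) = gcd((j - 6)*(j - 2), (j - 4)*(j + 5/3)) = 1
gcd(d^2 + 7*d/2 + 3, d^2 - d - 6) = d + 2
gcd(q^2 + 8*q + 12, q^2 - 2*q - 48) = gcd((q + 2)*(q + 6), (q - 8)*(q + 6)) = q + 6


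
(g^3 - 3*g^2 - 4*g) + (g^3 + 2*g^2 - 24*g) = 2*g^3 - g^2 - 28*g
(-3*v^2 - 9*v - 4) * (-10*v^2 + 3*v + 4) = 30*v^4 + 81*v^3 + v^2 - 48*v - 16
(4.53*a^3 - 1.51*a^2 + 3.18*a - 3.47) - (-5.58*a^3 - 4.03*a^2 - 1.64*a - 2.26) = 10.11*a^3 + 2.52*a^2 + 4.82*a - 1.21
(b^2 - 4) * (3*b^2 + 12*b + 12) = 3*b^4 + 12*b^3 - 48*b - 48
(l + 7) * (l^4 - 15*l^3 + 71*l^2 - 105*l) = l^5 - 8*l^4 - 34*l^3 + 392*l^2 - 735*l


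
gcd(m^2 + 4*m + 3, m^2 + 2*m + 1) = m + 1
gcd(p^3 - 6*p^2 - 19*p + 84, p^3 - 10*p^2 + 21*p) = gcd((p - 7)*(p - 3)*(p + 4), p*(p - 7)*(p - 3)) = p^2 - 10*p + 21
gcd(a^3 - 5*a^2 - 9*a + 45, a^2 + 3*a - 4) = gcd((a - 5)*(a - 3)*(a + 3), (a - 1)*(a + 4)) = 1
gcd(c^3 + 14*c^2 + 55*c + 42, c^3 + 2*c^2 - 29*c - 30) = c^2 + 7*c + 6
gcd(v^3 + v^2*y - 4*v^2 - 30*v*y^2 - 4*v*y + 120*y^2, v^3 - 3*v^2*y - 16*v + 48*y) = v - 4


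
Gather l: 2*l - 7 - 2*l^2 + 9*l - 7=-2*l^2 + 11*l - 14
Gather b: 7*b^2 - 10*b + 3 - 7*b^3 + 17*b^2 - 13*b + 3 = -7*b^3 + 24*b^2 - 23*b + 6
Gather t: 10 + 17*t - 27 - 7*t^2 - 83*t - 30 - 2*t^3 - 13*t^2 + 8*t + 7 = -2*t^3 - 20*t^2 - 58*t - 40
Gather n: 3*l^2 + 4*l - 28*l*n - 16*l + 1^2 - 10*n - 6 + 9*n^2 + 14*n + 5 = 3*l^2 - 12*l + 9*n^2 + n*(4 - 28*l)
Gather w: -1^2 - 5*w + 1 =-5*w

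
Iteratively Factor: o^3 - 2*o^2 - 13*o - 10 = (o - 5)*(o^2 + 3*o + 2) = (o - 5)*(o + 2)*(o + 1)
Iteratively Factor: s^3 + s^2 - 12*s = (s + 4)*(s^2 - 3*s) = (s - 3)*(s + 4)*(s)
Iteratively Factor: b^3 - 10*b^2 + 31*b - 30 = (b - 3)*(b^2 - 7*b + 10) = (b - 3)*(b - 2)*(b - 5)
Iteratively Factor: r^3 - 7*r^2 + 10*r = (r)*(r^2 - 7*r + 10) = r*(r - 2)*(r - 5)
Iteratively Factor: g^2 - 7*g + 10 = (g - 5)*(g - 2)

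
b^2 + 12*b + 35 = (b + 5)*(b + 7)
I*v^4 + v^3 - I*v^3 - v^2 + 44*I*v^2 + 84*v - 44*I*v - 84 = (v - 6*I)*(v - 2*I)*(v + 7*I)*(I*v - I)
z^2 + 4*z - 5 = (z - 1)*(z + 5)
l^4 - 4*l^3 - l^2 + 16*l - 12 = (l - 3)*(l - 2)*(l - 1)*(l + 2)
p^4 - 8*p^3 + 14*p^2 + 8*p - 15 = (p - 5)*(p - 3)*(p - 1)*(p + 1)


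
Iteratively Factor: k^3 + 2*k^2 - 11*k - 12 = (k + 1)*(k^2 + k - 12) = (k - 3)*(k + 1)*(k + 4)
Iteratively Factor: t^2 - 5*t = (t)*(t - 5)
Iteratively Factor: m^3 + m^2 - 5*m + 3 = (m - 1)*(m^2 + 2*m - 3) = (m - 1)*(m + 3)*(m - 1)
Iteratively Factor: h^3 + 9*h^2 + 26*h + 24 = (h + 3)*(h^2 + 6*h + 8) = (h + 3)*(h + 4)*(h + 2)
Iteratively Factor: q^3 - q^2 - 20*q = (q + 4)*(q^2 - 5*q) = (q - 5)*(q + 4)*(q)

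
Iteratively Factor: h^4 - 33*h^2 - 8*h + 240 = (h + 4)*(h^3 - 4*h^2 - 17*h + 60) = (h - 3)*(h + 4)*(h^2 - h - 20) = (h - 3)*(h + 4)^2*(h - 5)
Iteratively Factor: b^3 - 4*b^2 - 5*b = (b)*(b^2 - 4*b - 5) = b*(b + 1)*(b - 5)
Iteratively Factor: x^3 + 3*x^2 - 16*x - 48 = (x + 4)*(x^2 - x - 12) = (x + 3)*(x + 4)*(x - 4)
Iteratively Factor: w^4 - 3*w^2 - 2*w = (w + 1)*(w^3 - w^2 - 2*w) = (w + 1)^2*(w^2 - 2*w) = (w - 2)*(w + 1)^2*(w)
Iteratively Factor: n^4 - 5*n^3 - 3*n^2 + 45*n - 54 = (n - 2)*(n^3 - 3*n^2 - 9*n + 27) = (n - 2)*(n + 3)*(n^2 - 6*n + 9) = (n - 3)*(n - 2)*(n + 3)*(n - 3)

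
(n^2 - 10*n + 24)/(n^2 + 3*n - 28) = (n - 6)/(n + 7)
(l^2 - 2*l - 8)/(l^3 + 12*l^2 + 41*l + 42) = (l - 4)/(l^2 + 10*l + 21)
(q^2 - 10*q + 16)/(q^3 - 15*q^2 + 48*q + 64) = (q - 2)/(q^2 - 7*q - 8)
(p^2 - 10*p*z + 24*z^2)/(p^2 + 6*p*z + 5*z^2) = (p^2 - 10*p*z + 24*z^2)/(p^2 + 6*p*z + 5*z^2)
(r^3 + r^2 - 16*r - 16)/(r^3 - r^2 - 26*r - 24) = (r - 4)/(r - 6)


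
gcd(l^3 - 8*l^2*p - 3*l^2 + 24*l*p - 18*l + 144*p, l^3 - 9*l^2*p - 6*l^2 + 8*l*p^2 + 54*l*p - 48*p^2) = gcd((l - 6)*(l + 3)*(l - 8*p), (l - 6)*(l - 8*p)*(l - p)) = -l^2 + 8*l*p + 6*l - 48*p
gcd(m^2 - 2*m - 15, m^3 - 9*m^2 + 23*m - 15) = m - 5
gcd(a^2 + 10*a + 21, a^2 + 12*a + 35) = a + 7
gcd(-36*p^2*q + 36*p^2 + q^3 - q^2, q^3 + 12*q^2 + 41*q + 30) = 1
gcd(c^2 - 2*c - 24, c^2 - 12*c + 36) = c - 6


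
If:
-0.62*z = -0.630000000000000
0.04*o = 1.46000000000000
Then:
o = 36.50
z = 1.02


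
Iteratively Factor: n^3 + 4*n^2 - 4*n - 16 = (n + 2)*(n^2 + 2*n - 8) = (n + 2)*(n + 4)*(n - 2)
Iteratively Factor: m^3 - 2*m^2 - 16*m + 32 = (m + 4)*(m^2 - 6*m + 8) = (m - 4)*(m + 4)*(m - 2)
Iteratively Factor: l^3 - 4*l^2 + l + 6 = (l + 1)*(l^2 - 5*l + 6) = (l - 3)*(l + 1)*(l - 2)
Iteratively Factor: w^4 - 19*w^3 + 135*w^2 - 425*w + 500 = (w - 5)*(w^3 - 14*w^2 + 65*w - 100) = (w - 5)^2*(w^2 - 9*w + 20) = (w - 5)^3*(w - 4)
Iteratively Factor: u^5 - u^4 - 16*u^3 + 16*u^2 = (u - 1)*(u^4 - 16*u^2) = (u - 4)*(u - 1)*(u^3 + 4*u^2) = (u - 4)*(u - 1)*(u + 4)*(u^2) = u*(u - 4)*(u - 1)*(u + 4)*(u)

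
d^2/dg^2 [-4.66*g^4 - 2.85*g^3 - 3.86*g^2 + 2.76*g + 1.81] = -55.92*g^2 - 17.1*g - 7.72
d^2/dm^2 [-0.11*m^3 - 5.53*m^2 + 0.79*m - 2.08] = -0.66*m - 11.06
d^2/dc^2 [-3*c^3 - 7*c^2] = -18*c - 14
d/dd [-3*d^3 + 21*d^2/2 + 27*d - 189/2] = -9*d^2 + 21*d + 27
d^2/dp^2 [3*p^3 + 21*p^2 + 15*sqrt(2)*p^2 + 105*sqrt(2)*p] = 18*p + 42 + 30*sqrt(2)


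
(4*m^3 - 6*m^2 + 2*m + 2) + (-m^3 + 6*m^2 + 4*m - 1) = 3*m^3 + 6*m + 1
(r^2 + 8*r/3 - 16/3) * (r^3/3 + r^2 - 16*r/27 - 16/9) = r^5/3 + 17*r^4/9 + 8*r^3/27 - 704*r^2/81 - 128*r/81 + 256/27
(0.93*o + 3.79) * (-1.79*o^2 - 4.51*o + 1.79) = -1.6647*o^3 - 10.9784*o^2 - 15.4282*o + 6.7841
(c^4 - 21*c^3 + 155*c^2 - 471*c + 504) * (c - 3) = c^5 - 24*c^4 + 218*c^3 - 936*c^2 + 1917*c - 1512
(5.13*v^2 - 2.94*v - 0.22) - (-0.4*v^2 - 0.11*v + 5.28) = 5.53*v^2 - 2.83*v - 5.5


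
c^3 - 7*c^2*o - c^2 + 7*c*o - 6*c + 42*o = (c - 3)*(c + 2)*(c - 7*o)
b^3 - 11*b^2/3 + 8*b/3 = b*(b - 8/3)*(b - 1)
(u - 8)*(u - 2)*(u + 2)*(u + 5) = u^4 - 3*u^3 - 44*u^2 + 12*u + 160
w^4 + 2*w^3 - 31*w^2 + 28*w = w*(w - 4)*(w - 1)*(w + 7)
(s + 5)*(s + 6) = s^2 + 11*s + 30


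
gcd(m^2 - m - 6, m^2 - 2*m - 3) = m - 3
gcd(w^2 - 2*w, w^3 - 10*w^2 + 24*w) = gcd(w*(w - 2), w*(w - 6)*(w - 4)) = w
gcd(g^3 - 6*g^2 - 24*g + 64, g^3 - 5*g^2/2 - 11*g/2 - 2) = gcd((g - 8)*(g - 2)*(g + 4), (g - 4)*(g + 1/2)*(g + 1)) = 1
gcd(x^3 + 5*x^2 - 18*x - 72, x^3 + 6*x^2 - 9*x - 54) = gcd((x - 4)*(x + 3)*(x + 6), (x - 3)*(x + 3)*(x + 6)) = x^2 + 9*x + 18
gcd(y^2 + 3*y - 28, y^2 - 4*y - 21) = 1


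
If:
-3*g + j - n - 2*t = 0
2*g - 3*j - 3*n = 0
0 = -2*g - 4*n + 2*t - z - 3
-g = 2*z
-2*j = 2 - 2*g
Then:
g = -54/11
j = -65/11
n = 29/11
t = 34/11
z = 27/11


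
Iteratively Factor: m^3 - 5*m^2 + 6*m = (m)*(m^2 - 5*m + 6) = m*(m - 2)*(m - 3)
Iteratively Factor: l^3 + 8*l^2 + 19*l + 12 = (l + 4)*(l^2 + 4*l + 3) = (l + 1)*(l + 4)*(l + 3)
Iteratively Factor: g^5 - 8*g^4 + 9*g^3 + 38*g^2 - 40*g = (g)*(g^4 - 8*g^3 + 9*g^2 + 38*g - 40) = g*(g - 4)*(g^3 - 4*g^2 - 7*g + 10) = g*(g - 5)*(g - 4)*(g^2 + g - 2) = g*(g - 5)*(g - 4)*(g + 2)*(g - 1)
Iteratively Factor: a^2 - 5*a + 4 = (a - 1)*(a - 4)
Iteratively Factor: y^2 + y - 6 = (y + 3)*(y - 2)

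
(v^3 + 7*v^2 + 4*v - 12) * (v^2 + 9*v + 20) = v^5 + 16*v^4 + 87*v^3 + 164*v^2 - 28*v - 240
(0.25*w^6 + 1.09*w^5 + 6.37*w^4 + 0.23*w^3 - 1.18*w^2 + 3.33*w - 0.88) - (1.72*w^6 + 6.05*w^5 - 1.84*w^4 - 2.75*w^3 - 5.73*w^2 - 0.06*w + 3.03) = -1.47*w^6 - 4.96*w^5 + 8.21*w^4 + 2.98*w^3 + 4.55*w^2 + 3.39*w - 3.91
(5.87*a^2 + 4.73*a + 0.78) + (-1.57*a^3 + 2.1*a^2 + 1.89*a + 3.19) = -1.57*a^3 + 7.97*a^2 + 6.62*a + 3.97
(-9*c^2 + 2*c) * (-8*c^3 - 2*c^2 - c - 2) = 72*c^5 + 2*c^4 + 5*c^3 + 16*c^2 - 4*c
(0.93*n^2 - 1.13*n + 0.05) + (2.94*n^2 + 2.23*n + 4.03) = 3.87*n^2 + 1.1*n + 4.08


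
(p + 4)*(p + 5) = p^2 + 9*p + 20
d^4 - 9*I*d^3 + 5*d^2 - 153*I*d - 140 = (d - 7*I)*(d - 5*I)*(d - I)*(d + 4*I)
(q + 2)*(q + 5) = q^2 + 7*q + 10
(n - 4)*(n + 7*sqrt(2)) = n^2 - 4*n + 7*sqrt(2)*n - 28*sqrt(2)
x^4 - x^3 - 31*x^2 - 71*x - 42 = (x - 7)*(x + 1)*(x + 2)*(x + 3)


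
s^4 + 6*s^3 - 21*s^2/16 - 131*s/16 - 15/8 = (s - 5/4)*(s + 1/4)*(s + 1)*(s + 6)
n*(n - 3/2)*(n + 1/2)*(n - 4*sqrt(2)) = n^4 - 4*sqrt(2)*n^3 - n^3 - 3*n^2/4 + 4*sqrt(2)*n^2 + 3*sqrt(2)*n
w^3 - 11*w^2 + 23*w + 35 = (w - 7)*(w - 5)*(w + 1)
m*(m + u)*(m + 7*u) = m^3 + 8*m^2*u + 7*m*u^2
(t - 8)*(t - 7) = t^2 - 15*t + 56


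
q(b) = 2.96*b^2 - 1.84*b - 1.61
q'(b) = 5.92*b - 1.84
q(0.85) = -1.04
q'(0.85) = 3.19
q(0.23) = -1.88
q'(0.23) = -0.48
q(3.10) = 21.13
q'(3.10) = 16.51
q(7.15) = 136.56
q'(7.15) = 40.49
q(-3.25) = 35.64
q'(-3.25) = -21.08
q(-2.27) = 17.82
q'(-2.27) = -15.28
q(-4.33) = 61.85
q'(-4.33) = -27.47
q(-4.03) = 53.88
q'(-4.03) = -25.70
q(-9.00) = 254.71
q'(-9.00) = -55.12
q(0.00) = -1.61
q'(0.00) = -1.84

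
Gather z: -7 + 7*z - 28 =7*z - 35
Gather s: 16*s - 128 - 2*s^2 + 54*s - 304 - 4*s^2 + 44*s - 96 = -6*s^2 + 114*s - 528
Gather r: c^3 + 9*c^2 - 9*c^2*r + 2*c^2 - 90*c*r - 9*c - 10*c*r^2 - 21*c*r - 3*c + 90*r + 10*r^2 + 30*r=c^3 + 11*c^2 - 12*c + r^2*(10 - 10*c) + r*(-9*c^2 - 111*c + 120)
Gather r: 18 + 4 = 22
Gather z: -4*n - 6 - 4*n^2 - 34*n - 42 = -4*n^2 - 38*n - 48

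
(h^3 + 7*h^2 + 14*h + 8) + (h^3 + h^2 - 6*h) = 2*h^3 + 8*h^2 + 8*h + 8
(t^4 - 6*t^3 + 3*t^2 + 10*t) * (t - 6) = t^5 - 12*t^4 + 39*t^3 - 8*t^2 - 60*t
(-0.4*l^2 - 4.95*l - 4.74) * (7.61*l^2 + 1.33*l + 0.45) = -3.044*l^4 - 38.2015*l^3 - 42.8349*l^2 - 8.5317*l - 2.133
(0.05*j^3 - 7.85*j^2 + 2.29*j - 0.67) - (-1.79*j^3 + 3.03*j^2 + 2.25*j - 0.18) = 1.84*j^3 - 10.88*j^2 + 0.04*j - 0.49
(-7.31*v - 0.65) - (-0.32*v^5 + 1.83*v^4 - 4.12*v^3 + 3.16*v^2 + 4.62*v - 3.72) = 0.32*v^5 - 1.83*v^4 + 4.12*v^3 - 3.16*v^2 - 11.93*v + 3.07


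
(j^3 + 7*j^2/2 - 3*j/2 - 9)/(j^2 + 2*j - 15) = (2*j^3 + 7*j^2 - 3*j - 18)/(2*(j^2 + 2*j - 15))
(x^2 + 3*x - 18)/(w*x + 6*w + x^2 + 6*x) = (x - 3)/(w + x)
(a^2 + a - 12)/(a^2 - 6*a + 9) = (a + 4)/(a - 3)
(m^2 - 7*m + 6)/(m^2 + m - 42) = (m - 1)/(m + 7)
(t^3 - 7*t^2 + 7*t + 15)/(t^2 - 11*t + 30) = (t^2 - 2*t - 3)/(t - 6)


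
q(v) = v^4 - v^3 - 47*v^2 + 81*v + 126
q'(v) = 4*v^3 - 3*v^2 - 94*v + 81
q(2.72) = 33.21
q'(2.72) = -116.38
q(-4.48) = -687.45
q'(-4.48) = 82.25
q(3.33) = -39.41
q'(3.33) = -117.58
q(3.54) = -63.57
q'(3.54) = -111.91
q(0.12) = 135.04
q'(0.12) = 69.68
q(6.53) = 190.61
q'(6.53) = 453.04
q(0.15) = 137.09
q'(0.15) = 66.85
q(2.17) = 92.41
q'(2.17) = -96.23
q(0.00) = 126.00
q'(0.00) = 81.00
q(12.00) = 13338.00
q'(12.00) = 5433.00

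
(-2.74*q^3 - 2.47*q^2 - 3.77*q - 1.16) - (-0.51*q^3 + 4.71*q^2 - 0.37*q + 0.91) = -2.23*q^3 - 7.18*q^2 - 3.4*q - 2.07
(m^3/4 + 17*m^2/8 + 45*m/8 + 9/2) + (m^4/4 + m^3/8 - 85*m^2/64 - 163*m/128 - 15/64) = m^4/4 + 3*m^3/8 + 51*m^2/64 + 557*m/128 + 273/64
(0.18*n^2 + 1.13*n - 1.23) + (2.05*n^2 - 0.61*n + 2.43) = 2.23*n^2 + 0.52*n + 1.2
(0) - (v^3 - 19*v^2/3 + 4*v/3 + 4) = -v^3 + 19*v^2/3 - 4*v/3 - 4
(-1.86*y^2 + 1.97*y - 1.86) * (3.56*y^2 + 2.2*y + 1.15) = -6.6216*y^4 + 2.9212*y^3 - 4.4266*y^2 - 1.8265*y - 2.139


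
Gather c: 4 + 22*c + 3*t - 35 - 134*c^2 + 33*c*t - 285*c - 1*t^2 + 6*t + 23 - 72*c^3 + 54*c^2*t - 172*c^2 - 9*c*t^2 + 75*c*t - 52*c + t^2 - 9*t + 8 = -72*c^3 + c^2*(54*t - 306) + c*(-9*t^2 + 108*t - 315)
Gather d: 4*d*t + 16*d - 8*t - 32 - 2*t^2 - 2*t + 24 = d*(4*t + 16) - 2*t^2 - 10*t - 8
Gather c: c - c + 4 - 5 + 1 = 0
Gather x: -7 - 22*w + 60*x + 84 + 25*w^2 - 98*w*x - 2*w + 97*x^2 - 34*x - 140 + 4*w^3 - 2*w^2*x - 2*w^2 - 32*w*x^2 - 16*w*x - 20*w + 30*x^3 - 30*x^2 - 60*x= 4*w^3 + 23*w^2 - 44*w + 30*x^3 + x^2*(67 - 32*w) + x*(-2*w^2 - 114*w - 34) - 63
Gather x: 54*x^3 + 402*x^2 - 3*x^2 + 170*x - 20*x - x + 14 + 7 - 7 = 54*x^3 + 399*x^2 + 149*x + 14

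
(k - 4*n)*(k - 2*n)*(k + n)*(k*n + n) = k^4*n - 5*k^3*n^2 + k^3*n + 2*k^2*n^3 - 5*k^2*n^2 + 8*k*n^4 + 2*k*n^3 + 8*n^4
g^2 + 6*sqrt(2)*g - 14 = (g - sqrt(2))*(g + 7*sqrt(2))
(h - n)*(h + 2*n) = h^2 + h*n - 2*n^2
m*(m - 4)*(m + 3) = m^3 - m^2 - 12*m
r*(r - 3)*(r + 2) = r^3 - r^2 - 6*r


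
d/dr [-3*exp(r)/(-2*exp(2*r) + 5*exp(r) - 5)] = (15 - 6*exp(2*r))*exp(r)/(4*exp(4*r) - 20*exp(3*r) + 45*exp(2*r) - 50*exp(r) + 25)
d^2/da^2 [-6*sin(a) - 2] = 6*sin(a)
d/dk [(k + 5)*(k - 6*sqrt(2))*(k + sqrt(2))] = 3*k^2 - 10*sqrt(2)*k + 10*k - 25*sqrt(2) - 12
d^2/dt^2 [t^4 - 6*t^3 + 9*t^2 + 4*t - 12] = 12*t^2 - 36*t + 18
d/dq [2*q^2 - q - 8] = 4*q - 1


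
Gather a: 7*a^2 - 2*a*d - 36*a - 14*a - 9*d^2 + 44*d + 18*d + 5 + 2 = 7*a^2 + a*(-2*d - 50) - 9*d^2 + 62*d + 7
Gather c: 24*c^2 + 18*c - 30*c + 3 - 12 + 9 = 24*c^2 - 12*c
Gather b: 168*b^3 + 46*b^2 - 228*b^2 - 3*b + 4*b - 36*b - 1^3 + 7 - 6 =168*b^3 - 182*b^2 - 35*b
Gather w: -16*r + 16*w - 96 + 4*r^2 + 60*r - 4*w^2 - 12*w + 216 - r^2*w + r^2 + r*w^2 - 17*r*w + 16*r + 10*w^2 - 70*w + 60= 5*r^2 + 60*r + w^2*(r + 6) + w*(-r^2 - 17*r - 66) + 180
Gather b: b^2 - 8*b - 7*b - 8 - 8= b^2 - 15*b - 16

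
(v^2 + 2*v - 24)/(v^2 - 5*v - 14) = (-v^2 - 2*v + 24)/(-v^2 + 5*v + 14)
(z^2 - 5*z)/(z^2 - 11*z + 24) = z*(z - 5)/(z^2 - 11*z + 24)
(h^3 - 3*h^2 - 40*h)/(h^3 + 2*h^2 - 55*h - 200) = h/(h + 5)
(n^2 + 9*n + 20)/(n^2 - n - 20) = (n + 5)/(n - 5)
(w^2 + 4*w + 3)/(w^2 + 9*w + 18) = (w + 1)/(w + 6)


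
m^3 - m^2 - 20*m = m*(m - 5)*(m + 4)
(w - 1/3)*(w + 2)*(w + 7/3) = w^3 + 4*w^2 + 29*w/9 - 14/9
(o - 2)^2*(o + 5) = o^3 + o^2 - 16*o + 20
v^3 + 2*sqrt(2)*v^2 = v^2*(v + 2*sqrt(2))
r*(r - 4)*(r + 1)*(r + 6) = r^4 + 3*r^3 - 22*r^2 - 24*r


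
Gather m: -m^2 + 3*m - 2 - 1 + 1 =-m^2 + 3*m - 2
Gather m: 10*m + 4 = 10*m + 4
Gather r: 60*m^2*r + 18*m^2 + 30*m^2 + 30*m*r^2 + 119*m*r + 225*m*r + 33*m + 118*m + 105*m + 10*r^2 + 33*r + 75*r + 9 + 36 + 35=48*m^2 + 256*m + r^2*(30*m + 10) + r*(60*m^2 + 344*m + 108) + 80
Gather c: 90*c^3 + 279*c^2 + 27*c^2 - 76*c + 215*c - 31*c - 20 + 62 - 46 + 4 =90*c^3 + 306*c^2 + 108*c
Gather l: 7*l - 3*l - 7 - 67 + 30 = 4*l - 44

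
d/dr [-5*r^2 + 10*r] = 10 - 10*r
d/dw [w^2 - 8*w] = 2*w - 8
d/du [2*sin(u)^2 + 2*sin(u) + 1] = 2*sin(2*u) + 2*cos(u)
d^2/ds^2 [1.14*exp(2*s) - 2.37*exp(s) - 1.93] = (4.56*exp(s) - 2.37)*exp(s)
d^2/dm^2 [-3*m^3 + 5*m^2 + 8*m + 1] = 10 - 18*m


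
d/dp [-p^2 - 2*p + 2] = -2*p - 2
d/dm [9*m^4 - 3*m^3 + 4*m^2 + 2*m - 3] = 36*m^3 - 9*m^2 + 8*m + 2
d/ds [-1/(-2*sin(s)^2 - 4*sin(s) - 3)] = -4*(sin(s) + 1)*cos(s)/(4*sin(s) - cos(2*s) + 4)^2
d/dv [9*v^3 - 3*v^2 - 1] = 3*v*(9*v - 2)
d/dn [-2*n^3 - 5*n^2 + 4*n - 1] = -6*n^2 - 10*n + 4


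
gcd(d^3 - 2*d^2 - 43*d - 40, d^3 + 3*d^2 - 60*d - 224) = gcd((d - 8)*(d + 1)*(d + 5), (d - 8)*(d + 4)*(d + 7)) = d - 8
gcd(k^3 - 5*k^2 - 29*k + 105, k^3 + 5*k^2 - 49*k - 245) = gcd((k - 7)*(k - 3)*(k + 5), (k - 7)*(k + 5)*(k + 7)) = k^2 - 2*k - 35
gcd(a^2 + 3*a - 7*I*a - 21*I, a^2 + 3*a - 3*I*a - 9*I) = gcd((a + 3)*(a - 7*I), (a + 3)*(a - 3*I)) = a + 3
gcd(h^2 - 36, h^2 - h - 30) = h - 6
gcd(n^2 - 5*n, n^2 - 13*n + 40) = n - 5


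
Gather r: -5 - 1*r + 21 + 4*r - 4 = 3*r + 12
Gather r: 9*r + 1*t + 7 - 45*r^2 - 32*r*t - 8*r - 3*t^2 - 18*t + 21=-45*r^2 + r*(1 - 32*t) - 3*t^2 - 17*t + 28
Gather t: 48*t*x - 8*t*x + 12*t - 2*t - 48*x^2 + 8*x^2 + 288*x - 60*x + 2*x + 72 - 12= t*(40*x + 10) - 40*x^2 + 230*x + 60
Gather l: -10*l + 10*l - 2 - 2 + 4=0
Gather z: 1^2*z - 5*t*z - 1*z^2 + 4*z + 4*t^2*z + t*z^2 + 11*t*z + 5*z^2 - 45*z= z^2*(t + 4) + z*(4*t^2 + 6*t - 40)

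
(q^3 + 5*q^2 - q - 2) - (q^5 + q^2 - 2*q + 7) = -q^5 + q^3 + 4*q^2 + q - 9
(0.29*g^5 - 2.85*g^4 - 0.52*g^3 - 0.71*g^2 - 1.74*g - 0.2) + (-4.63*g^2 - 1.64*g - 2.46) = 0.29*g^5 - 2.85*g^4 - 0.52*g^3 - 5.34*g^2 - 3.38*g - 2.66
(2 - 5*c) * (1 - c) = 5*c^2 - 7*c + 2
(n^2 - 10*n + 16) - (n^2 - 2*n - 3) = 19 - 8*n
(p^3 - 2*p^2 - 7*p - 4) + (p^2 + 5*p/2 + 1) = p^3 - p^2 - 9*p/2 - 3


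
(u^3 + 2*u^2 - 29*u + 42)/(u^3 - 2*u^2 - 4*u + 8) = (u^2 + 4*u - 21)/(u^2 - 4)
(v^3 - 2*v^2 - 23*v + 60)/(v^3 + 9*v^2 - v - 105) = (v - 4)/(v + 7)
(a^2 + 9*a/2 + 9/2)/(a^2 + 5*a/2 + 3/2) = (a + 3)/(a + 1)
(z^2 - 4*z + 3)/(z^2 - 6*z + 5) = (z - 3)/(z - 5)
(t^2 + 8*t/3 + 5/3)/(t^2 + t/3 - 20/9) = 3*(t + 1)/(3*t - 4)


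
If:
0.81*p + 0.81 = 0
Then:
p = -1.00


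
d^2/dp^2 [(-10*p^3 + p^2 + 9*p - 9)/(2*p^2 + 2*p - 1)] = 14*(-4*p^3 - 6*p^2 - 12*p - 5)/(8*p^6 + 24*p^5 + 12*p^4 - 16*p^3 - 6*p^2 + 6*p - 1)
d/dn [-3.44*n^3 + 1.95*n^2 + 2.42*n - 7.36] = -10.32*n^2 + 3.9*n + 2.42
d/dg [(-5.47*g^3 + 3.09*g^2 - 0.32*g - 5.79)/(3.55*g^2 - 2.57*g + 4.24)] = (-19.4185*g^4 + 28.1158*g^3 - 76.3837*g^2 + 67.3122*g - 16.2371)/(12.6025*g^4 - 18.247*g^3 + 36.7089*g^2 - 21.7936*g + 17.9776)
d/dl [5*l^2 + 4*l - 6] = 10*l + 4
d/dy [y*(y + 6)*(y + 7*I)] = 3*y^2 + y*(12 + 14*I) + 42*I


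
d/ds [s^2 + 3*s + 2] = 2*s + 3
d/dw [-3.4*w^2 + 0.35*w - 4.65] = 0.35 - 6.8*w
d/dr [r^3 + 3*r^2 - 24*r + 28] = 3*r^2 + 6*r - 24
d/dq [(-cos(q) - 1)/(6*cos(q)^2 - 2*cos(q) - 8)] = -3*sin(q)/(2*(3*cos(q) - 4)^2)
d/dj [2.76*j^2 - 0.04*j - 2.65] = 5.52*j - 0.04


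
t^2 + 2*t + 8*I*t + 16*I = (t + 2)*(t + 8*I)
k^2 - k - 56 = (k - 8)*(k + 7)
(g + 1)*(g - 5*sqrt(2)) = g^2 - 5*sqrt(2)*g + g - 5*sqrt(2)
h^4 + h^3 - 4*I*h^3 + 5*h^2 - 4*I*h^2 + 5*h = h*(h + 1)*(h - 5*I)*(h + I)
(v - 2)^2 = v^2 - 4*v + 4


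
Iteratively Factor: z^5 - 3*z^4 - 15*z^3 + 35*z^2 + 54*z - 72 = (z - 4)*(z^4 + z^3 - 11*z^2 - 9*z + 18) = (z - 4)*(z - 1)*(z^3 + 2*z^2 - 9*z - 18) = (z - 4)*(z - 1)*(z + 2)*(z^2 - 9) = (z - 4)*(z - 3)*(z - 1)*(z + 2)*(z + 3)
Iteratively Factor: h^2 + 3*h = (h)*(h + 3)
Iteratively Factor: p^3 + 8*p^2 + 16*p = (p + 4)*(p^2 + 4*p) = (p + 4)^2*(p)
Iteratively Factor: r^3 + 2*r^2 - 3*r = (r + 3)*(r^2 - r) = (r - 1)*(r + 3)*(r)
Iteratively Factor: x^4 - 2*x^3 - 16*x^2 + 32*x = (x - 2)*(x^3 - 16*x) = x*(x - 2)*(x^2 - 16) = x*(x - 4)*(x - 2)*(x + 4)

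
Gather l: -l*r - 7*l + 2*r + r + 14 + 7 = l*(-r - 7) + 3*r + 21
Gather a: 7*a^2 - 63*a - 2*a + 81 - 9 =7*a^2 - 65*a + 72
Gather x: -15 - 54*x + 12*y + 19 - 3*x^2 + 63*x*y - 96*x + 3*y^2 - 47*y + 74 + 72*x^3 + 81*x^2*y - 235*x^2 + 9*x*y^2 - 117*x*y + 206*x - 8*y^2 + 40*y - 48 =72*x^3 + x^2*(81*y - 238) + x*(9*y^2 - 54*y + 56) - 5*y^2 + 5*y + 30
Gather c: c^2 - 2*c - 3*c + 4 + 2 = c^2 - 5*c + 6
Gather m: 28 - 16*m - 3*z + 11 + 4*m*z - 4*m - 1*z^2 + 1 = m*(4*z - 20) - z^2 - 3*z + 40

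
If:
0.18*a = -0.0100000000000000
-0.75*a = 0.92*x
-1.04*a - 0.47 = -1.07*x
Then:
No Solution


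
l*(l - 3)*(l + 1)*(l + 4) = l^4 + 2*l^3 - 11*l^2 - 12*l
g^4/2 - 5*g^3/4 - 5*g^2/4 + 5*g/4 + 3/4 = (g/2 + 1/2)*(g - 3)*(g - 1)*(g + 1/2)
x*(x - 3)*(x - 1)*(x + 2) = x^4 - 2*x^3 - 5*x^2 + 6*x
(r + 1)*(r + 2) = r^2 + 3*r + 2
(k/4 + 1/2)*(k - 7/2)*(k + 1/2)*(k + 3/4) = k^4/4 - k^3/16 - 17*k^2/8 - 149*k/64 - 21/32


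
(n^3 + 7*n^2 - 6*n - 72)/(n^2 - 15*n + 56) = (n^3 + 7*n^2 - 6*n - 72)/(n^2 - 15*n + 56)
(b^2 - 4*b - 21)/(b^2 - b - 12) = (b - 7)/(b - 4)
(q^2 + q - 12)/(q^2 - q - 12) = (-q^2 - q + 12)/(-q^2 + q + 12)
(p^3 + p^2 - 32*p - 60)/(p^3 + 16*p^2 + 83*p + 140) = (p^2 - 4*p - 12)/(p^2 + 11*p + 28)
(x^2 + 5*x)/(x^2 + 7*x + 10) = x/(x + 2)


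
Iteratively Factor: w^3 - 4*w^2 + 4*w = (w - 2)*(w^2 - 2*w) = (w - 2)^2*(w)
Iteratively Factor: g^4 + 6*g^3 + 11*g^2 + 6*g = (g + 1)*(g^3 + 5*g^2 + 6*g) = (g + 1)*(g + 2)*(g^2 + 3*g) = g*(g + 1)*(g + 2)*(g + 3)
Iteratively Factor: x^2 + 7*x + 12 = (x + 4)*(x + 3)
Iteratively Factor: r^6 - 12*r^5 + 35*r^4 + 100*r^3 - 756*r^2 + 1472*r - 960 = (r - 2)*(r^5 - 10*r^4 + 15*r^3 + 130*r^2 - 496*r + 480) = (r - 5)*(r - 2)*(r^4 - 5*r^3 - 10*r^2 + 80*r - 96) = (r - 5)*(r - 3)*(r - 2)*(r^3 - 2*r^2 - 16*r + 32) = (r - 5)*(r - 3)*(r - 2)^2*(r^2 - 16) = (r - 5)*(r - 4)*(r - 3)*(r - 2)^2*(r + 4)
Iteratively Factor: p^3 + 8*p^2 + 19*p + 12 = (p + 3)*(p^2 + 5*p + 4) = (p + 1)*(p + 3)*(p + 4)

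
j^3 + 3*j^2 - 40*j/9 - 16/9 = (j - 4/3)*(j + 1/3)*(j + 4)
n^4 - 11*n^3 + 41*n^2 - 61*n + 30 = (n - 5)*(n - 3)*(n - 2)*(n - 1)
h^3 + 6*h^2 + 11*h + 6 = (h + 1)*(h + 2)*(h + 3)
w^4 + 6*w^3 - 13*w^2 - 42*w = w*(w - 3)*(w + 2)*(w + 7)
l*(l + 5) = l^2 + 5*l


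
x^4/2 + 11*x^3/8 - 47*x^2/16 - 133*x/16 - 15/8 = (x/2 + 1)*(x - 5/2)*(x + 1/4)*(x + 3)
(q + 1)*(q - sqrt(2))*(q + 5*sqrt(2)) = q^3 + q^2 + 4*sqrt(2)*q^2 - 10*q + 4*sqrt(2)*q - 10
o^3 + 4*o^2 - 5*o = o*(o - 1)*(o + 5)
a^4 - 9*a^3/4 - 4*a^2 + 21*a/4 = a*(a - 3)*(a - 1)*(a + 7/4)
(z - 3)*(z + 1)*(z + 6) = z^3 + 4*z^2 - 15*z - 18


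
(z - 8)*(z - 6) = z^2 - 14*z + 48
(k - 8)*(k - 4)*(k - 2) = k^3 - 14*k^2 + 56*k - 64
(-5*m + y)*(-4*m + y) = 20*m^2 - 9*m*y + y^2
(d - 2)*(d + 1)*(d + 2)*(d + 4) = d^4 + 5*d^3 - 20*d - 16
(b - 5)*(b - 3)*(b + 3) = b^3 - 5*b^2 - 9*b + 45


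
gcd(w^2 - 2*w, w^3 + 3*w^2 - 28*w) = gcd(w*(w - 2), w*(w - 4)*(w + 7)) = w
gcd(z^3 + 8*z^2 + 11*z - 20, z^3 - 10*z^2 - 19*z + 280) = z + 5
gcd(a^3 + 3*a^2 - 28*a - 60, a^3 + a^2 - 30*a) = a^2 + a - 30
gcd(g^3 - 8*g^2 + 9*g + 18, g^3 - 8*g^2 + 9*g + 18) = g^3 - 8*g^2 + 9*g + 18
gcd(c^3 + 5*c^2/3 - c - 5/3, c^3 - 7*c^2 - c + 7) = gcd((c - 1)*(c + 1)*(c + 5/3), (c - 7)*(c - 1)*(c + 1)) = c^2 - 1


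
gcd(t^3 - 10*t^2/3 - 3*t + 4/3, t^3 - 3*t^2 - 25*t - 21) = t + 1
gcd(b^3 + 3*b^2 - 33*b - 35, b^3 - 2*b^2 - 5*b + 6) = 1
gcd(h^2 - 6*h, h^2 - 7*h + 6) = h - 6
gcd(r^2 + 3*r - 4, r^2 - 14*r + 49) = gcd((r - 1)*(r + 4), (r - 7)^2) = 1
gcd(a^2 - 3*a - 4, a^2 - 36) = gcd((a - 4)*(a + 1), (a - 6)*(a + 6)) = 1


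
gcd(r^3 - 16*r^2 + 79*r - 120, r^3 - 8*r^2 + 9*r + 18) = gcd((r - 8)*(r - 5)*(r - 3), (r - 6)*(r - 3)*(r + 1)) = r - 3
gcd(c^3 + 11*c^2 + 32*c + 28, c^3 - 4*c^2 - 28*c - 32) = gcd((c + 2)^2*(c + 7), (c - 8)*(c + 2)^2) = c^2 + 4*c + 4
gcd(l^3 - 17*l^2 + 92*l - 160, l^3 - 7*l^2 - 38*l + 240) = l^2 - 13*l + 40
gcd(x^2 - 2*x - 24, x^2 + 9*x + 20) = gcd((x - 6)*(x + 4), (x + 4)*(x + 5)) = x + 4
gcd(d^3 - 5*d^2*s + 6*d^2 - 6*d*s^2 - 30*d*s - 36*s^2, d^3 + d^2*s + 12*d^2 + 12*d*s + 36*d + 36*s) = d^2 + d*s + 6*d + 6*s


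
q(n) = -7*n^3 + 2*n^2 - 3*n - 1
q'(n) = -21*n^2 + 4*n - 3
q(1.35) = -18.63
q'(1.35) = -35.87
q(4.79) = -738.80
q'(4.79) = -465.67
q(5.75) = -1282.89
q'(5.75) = -674.31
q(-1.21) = 17.96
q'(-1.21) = -38.59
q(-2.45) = 121.30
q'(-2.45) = -138.85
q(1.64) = -31.42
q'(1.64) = -52.92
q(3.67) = -331.09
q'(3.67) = -271.17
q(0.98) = -8.61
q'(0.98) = -19.25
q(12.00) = -11845.00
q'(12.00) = -2979.00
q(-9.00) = 5291.00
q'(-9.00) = -1740.00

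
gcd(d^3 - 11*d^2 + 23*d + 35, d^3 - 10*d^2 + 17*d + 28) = d^2 - 6*d - 7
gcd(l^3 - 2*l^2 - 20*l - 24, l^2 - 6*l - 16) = l + 2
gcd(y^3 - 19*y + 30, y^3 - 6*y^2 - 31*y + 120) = y^2 + 2*y - 15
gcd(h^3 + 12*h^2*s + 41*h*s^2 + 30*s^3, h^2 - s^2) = h + s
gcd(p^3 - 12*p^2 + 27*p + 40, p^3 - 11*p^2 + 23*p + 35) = p^2 - 4*p - 5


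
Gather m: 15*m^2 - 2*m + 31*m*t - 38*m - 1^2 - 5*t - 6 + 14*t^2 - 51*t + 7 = 15*m^2 + m*(31*t - 40) + 14*t^2 - 56*t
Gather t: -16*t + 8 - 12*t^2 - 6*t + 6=-12*t^2 - 22*t + 14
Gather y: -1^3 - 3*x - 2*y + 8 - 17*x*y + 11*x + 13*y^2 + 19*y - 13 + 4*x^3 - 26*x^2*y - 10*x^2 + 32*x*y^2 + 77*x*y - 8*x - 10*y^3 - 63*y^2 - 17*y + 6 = 4*x^3 - 10*x^2 - 10*y^3 + y^2*(32*x - 50) + y*(-26*x^2 + 60*x)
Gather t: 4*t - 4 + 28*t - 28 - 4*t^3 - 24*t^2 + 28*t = -4*t^3 - 24*t^2 + 60*t - 32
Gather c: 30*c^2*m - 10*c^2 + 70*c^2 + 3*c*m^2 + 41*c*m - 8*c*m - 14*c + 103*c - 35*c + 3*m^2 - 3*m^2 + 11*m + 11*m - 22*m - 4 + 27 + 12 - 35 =c^2*(30*m + 60) + c*(3*m^2 + 33*m + 54)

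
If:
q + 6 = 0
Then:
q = -6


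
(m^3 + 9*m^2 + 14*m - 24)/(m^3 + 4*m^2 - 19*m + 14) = (m^2 + 10*m + 24)/(m^2 + 5*m - 14)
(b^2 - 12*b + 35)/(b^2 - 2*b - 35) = (b - 5)/(b + 5)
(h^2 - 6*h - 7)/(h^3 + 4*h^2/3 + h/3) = 3*(h - 7)/(h*(3*h + 1))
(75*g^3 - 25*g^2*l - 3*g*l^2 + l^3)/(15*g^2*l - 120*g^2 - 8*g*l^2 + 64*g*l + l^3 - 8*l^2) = (5*g + l)/(l - 8)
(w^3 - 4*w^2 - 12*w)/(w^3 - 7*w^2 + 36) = w/(w - 3)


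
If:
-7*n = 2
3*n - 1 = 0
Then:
No Solution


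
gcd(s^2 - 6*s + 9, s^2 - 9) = s - 3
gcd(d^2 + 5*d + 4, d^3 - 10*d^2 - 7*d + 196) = d + 4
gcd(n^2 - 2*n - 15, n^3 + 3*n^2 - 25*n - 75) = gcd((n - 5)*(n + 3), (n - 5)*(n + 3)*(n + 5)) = n^2 - 2*n - 15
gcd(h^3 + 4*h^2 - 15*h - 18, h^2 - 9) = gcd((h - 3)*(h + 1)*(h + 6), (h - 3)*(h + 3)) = h - 3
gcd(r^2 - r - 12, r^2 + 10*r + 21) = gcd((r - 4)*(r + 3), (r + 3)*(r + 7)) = r + 3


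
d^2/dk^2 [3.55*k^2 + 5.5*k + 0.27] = 7.10000000000000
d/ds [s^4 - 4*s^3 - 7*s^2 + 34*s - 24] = 4*s^3 - 12*s^2 - 14*s + 34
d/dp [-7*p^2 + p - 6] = 1 - 14*p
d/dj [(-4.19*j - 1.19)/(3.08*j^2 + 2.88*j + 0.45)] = (12.9052*j^2 + 7.3304*j + 1.5417)/(9.4864*j^4 + 17.7408*j^3 + 11.0664*j^2 + 2.592*j + 0.2025)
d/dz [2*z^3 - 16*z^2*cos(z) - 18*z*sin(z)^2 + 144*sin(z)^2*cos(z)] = 16*z^2*sin(z) + 6*z^2 - 18*z*sin(2*z) - 32*z*cos(z) - 36*sin(z) + 108*sin(3*z) + 9*cos(2*z) - 9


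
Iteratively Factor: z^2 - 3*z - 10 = (z + 2)*(z - 5)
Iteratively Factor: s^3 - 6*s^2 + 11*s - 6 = (s - 1)*(s^2 - 5*s + 6) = (s - 3)*(s - 1)*(s - 2)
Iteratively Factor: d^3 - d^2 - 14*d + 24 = (d - 2)*(d^2 + d - 12) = (d - 3)*(d - 2)*(d + 4)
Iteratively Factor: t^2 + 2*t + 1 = (t + 1)*(t + 1)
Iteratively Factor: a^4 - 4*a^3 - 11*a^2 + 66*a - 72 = (a - 2)*(a^3 - 2*a^2 - 15*a + 36) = (a - 3)*(a - 2)*(a^2 + a - 12) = (a - 3)*(a - 2)*(a + 4)*(a - 3)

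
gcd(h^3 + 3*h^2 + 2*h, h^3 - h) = h^2 + h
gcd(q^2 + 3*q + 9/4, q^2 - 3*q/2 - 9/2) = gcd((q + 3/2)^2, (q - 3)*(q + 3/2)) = q + 3/2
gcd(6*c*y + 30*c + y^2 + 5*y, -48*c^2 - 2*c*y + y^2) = 6*c + y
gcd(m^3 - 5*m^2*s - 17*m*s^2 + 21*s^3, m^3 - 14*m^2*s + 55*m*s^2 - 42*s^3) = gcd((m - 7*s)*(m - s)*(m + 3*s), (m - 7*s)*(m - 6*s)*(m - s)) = m^2 - 8*m*s + 7*s^2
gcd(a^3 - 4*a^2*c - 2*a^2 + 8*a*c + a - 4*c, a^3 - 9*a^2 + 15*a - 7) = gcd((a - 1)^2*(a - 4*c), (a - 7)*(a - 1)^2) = a^2 - 2*a + 1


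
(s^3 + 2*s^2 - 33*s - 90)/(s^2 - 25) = (s^2 - 3*s - 18)/(s - 5)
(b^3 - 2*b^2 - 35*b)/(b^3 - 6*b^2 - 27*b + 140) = b/(b - 4)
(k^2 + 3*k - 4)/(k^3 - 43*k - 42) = (-k^2 - 3*k + 4)/(-k^3 + 43*k + 42)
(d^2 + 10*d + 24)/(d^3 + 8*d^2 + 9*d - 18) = (d + 4)/(d^2 + 2*d - 3)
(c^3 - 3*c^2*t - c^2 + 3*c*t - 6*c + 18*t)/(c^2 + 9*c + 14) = (c^2 - 3*c*t - 3*c + 9*t)/(c + 7)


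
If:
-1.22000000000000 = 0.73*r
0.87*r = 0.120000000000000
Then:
No Solution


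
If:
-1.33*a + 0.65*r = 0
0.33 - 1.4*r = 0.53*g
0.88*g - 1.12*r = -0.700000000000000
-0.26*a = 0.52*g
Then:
No Solution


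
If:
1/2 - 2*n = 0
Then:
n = 1/4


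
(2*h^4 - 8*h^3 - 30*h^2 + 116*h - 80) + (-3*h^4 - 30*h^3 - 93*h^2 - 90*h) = -h^4 - 38*h^3 - 123*h^2 + 26*h - 80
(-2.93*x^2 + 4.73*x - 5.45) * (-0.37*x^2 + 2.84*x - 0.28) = 1.0841*x^4 - 10.0713*x^3 + 16.2701*x^2 - 16.8024*x + 1.526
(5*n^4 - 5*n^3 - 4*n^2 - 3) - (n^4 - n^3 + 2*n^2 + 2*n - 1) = 4*n^4 - 4*n^3 - 6*n^2 - 2*n - 2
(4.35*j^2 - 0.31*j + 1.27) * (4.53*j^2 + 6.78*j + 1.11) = 19.7055*j^4 + 28.0887*j^3 + 8.4798*j^2 + 8.2665*j + 1.4097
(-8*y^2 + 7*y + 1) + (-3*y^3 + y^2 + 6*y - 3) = -3*y^3 - 7*y^2 + 13*y - 2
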